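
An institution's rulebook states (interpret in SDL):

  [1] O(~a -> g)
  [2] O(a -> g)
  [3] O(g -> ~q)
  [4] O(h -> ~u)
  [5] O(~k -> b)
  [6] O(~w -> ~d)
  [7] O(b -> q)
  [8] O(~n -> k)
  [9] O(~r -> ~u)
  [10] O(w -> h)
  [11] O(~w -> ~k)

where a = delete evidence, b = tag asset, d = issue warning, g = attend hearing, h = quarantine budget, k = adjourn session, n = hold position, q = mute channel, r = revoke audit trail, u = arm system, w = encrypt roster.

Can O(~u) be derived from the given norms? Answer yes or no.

Yes

By case analysis on a: premise 2 gives O(a -> g) and premise 1 gives O(~a -> g), so O(g) either way.
With premise 3, O(g -> ~q), the K-axiom yields O(~q).
The contrapositive of premise 7 (O(b -> q)) is O(~q -> ~b), and O(~q) is already established, so O(~b).
The contrapositive of premise 5 (O(~k -> b)) is O(~b -> k), and O(~b) is already established, so O(k).
Premise 11 is O(~w -> ~k); contrapositively O(k -> w). Since O(k) holds, K gives O(w).
Applying K to premise 10 (O(w -> h)) and O(w) yields O(h).
With premise 4, O(h -> ~u), the K-axiom yields O(~u).
Premises 6, 8, 9 do not contribute to this derivation.
So O(~u) follows.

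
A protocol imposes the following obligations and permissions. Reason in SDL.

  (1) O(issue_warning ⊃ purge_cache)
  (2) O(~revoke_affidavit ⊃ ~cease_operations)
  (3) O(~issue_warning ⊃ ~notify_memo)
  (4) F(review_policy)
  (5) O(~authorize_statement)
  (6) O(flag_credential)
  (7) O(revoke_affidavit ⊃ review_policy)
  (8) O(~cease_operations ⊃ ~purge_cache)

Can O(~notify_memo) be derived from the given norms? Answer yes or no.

F(review_policy) at premise 4 means O(~review_policy).
The contrapositive of premise 7 (O(revoke_affidavit ⊃ review_policy)) is O(~review_policy ⊃ ~revoke_affidavit), and O(~review_policy) is already established, so O(~revoke_affidavit).
From O(~revoke_affidavit) and premise 2, O(~revoke_affidavit ⊃ ~cease_operations), we obtain O(~cease_operations).
From O(~cease_operations) and premise 8, O(~cease_operations ⊃ ~purge_cache), we obtain O(~purge_cache).
Premise 1, O(issue_warning ⊃ purge_cache), contraposes to O(~purge_cache ⊃ ~issue_warning); with O(~purge_cache) we get O(~issue_warning).
With premise 3, O(~issue_warning ⊃ ~notify_memo), the K-axiom yields O(~notify_memo).
Premises 5, 6 do not contribute to this derivation.
So O(~notify_memo) follows.

Yes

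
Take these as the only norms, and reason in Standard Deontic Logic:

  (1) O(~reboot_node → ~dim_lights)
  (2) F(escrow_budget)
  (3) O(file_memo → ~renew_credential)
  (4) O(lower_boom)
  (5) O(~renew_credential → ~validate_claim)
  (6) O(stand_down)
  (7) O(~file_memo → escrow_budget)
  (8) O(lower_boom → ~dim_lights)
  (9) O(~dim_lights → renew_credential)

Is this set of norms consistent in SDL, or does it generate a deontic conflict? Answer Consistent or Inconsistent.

Inconsistent

Premise 4 gives O(lower_boom).
Applying K to premise 8 (O(lower_boom → ~dim_lights)) and O(lower_boom) yields O(~dim_lights).
From O(~dim_lights) and premise 9, O(~dim_lights → renew_credential), we obtain O(renew_credential).
Premise 3, O(file_memo → ~renew_credential), contraposes to O(renew_credential → ~file_memo); with O(renew_credential) we get O(~file_memo).
With premise 7, O(~file_memo → escrow_budget), the K-axiom yields O(escrow_budget).
However, F(escrow_budget) at premise 2 amounts to O(~escrow_budget).
We now have both O(escrow_budget) and O(~escrow_budget) — escrow_budget is simultaneously obligatory and forbidden, violating the D-axiom.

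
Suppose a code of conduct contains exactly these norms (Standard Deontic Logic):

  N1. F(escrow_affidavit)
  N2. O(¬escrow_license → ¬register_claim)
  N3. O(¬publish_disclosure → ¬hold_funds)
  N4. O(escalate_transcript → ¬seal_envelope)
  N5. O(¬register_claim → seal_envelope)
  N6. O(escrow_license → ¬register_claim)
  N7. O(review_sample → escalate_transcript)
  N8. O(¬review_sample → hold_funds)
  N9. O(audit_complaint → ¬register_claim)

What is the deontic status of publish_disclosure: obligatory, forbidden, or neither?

Obligatory

Premises 2 and 6 are O(¬escrow_license → ¬register_claim) and O(escrow_license → ¬register_claim); every ideal world satisfies ¬escrow_license or escrow_license, so in either case ¬register_claim holds — hence O(¬register_claim).
Applying K to premise 5 (O(¬register_claim → seal_envelope)) and O(¬register_claim) yields O(seal_envelope).
The contrapositive of premise 4 (O(escalate_transcript → ¬seal_envelope)) is O(seal_envelope → ¬escalate_transcript), and O(seal_envelope) is already established, so O(¬escalate_transcript).
Premise 7, O(review_sample → escalate_transcript), contraposes to O(¬escalate_transcript → ¬review_sample); with O(¬escalate_transcript) we get O(¬review_sample).
Applying K to premise 8 (O(¬review_sample → hold_funds)) and O(¬review_sample) yields O(hold_funds).
The contrapositive of premise 3 (O(¬publish_disclosure → ¬hold_funds)) is O(hold_funds → publish_disclosure), and O(hold_funds) is already established, so O(publish_disclosure).
Premises 1, 9 do not contribute to this derivation.
Hence publish_disclosure is obligatory.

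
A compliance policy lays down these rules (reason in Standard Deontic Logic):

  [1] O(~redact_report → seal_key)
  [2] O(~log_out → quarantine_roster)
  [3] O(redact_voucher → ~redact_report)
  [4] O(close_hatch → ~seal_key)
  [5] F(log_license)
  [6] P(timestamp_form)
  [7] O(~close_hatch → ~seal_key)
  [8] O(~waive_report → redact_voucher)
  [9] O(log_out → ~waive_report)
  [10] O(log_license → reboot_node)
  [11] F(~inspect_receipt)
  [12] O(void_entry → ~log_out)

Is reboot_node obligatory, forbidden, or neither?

Neither

Premise 10 is O(log_license → reboot_node), but O(log_license) is not derivable from the premises, so it does not yield O(reboot_node).
No premise or chain of K-axiom applications forces O(reboot_node), and none forces O(~reboot_node). So reboot_node is neither obligatory nor forbidden under these norms.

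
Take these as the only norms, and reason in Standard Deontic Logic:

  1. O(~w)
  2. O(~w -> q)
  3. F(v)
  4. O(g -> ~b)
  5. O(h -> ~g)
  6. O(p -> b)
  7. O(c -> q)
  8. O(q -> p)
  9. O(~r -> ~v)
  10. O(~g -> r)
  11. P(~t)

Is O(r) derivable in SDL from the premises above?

Yes

Premise 1 states O(~w) outright.
With premise 2, O(~w -> q), the K-axiom yields O(q).
Premise 8 is O(q -> p); since O(q), deontic closure gives O(p).
From O(p) and premise 6, O(p -> b), we obtain O(b).
Premise 4, O(g -> ~b), contraposes to O(b -> ~g); with O(b) we get O(~g).
From O(~g) and premise 10, O(~g -> r), we obtain O(r).
Premises 3, 5, 7, 9, 11 do not contribute to this derivation.
So O(r) follows.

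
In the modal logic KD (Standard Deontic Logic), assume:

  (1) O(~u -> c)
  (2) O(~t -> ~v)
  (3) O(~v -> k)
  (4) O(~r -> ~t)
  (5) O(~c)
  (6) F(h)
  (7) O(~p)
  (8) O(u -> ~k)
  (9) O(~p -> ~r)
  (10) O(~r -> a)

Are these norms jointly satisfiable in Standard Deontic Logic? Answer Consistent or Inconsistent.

Premise 5 states O(~c) outright.
Premise 1, O(~u -> c), contraposes to O(~c -> u); with O(~c) we get O(u).
With premise 8, O(u -> ~k), the K-axiom yields O(~k).
Premise 3 is O(~v -> k); contrapositively O(~k -> v). Since O(~k) holds, K gives O(v).
The contrapositive of premise 2 (O(~t -> ~v)) is O(v -> t), and O(v) is already established, so O(t).
Premise 4, O(~r -> ~t), contraposes to O(t -> r); with O(t) we get O(r).
Premise 9 is O(~p -> ~r); contrapositively O(r -> p). Since O(r) holds, K gives O(p).
But premise 7 directly asserts O(~p).
We now have both O(p) and O(~p) — p is simultaneously obligatory and forbidden, violating the D-axiom.

Inconsistent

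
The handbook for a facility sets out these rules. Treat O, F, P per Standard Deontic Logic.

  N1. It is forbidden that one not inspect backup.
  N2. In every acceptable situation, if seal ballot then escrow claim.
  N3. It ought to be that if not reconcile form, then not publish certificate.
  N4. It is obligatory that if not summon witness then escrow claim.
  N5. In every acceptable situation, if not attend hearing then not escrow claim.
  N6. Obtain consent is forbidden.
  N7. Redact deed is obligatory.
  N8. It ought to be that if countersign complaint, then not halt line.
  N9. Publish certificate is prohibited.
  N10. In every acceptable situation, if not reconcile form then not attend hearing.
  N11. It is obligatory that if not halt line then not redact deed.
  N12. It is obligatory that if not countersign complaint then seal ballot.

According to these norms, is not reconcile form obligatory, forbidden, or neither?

Forbidden

Premise 7 gives O(redact_deed).
Premise 11, O(¬halt_line → ¬redact_deed), contraposes to O(redact_deed → halt_line); with O(redact_deed) we get O(halt_line).
The contrapositive of premise 8 (O(countersign_complaint → ¬halt_line)) is O(halt_line → ¬countersign_complaint), and O(halt_line) is already established, so O(¬countersign_complaint).
From O(¬countersign_complaint) and premise 12, O(¬countersign_complaint → seal_ballot), we obtain O(seal_ballot).
With premise 2, O(seal_ballot → escrow_claim), the K-axiom yields O(escrow_claim).
Premise 5 is O(¬attend_hearing → ¬escrow_claim); contrapositively O(escrow_claim → attend_hearing). Since O(escrow_claim) holds, K gives O(attend_hearing).
Premise 10, O(¬reconcile_form → ¬attend_hearing), contraposes to O(attend_hearing → reconcile_form); with O(attend_hearing) we get O(reconcile_form).
Premises 1, 3, 4, 6, 9 do not contribute to this derivation.
Thus O(reconcile_form), which is F(¬reconcile_form): ¬reconcile_form is forbidden.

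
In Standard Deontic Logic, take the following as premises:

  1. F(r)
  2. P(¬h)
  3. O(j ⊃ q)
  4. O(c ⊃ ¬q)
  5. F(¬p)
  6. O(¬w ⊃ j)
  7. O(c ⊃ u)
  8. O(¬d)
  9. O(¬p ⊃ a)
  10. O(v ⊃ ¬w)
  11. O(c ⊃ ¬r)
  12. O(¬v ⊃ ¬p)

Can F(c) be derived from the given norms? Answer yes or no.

Yes

Premise 5 is F(¬p), i.e. O(p).
Premise 12 is O(¬v ⊃ ¬p); contrapositively O(p ⊃ v). Since O(p) holds, K gives O(v).
Premise 10 is O(v ⊃ ¬w); since O(v), deontic closure gives O(¬w).
From O(¬w) and premise 6, O(¬w ⊃ j), we obtain O(j).
From O(j) and premise 3, O(j ⊃ q), we obtain O(q).
Premise 4, O(c ⊃ ¬q), contraposes to O(q ⊃ ¬c); with O(q) we get O(¬c).
Premises 1, 2, 7, 8, 9, 11 do not contribute to this derivation.
So O(¬c) holds, i.e. F(c). The claim follows.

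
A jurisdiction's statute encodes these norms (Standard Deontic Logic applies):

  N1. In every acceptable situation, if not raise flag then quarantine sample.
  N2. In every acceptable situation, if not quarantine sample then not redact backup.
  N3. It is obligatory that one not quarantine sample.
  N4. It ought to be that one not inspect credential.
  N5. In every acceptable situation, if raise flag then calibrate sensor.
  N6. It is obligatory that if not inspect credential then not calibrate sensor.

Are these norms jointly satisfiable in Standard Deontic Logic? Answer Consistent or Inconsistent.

Inconsistent

From premise 4 we have O(¬inspect_credential).
With premise 6, O(¬inspect_credential → ¬calibrate_sensor), the K-axiom yields O(¬calibrate_sensor).
The contrapositive of premise 5 (O(raise_flag → calibrate_sensor)) is O(¬calibrate_sensor → ¬raise_flag), and O(¬calibrate_sensor) is already established, so O(¬raise_flag).
With premise 1, O(¬raise_flag → quarantine_sample), the K-axiom yields O(quarantine_sample).
But premise 3 directly asserts O(¬quarantine_sample).
We now have both O(quarantine_sample) and O(¬quarantine_sample) — quarantine_sample is simultaneously obligatory and forbidden, violating the D-axiom.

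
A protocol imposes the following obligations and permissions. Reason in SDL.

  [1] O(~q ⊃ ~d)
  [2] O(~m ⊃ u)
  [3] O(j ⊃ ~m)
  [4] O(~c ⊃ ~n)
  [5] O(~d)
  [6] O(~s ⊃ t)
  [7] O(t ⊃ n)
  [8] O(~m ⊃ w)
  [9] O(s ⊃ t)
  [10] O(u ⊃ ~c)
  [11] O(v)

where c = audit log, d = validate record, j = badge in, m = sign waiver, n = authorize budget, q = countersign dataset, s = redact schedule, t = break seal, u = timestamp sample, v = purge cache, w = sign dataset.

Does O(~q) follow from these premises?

No

Premise 1 is O(~q ⊃ ~d); even if O(~d) held, inferring O(~q) would be affirming the consequent — invalid.
No other premise forces O(~q). An ideal world satisfying every premise can still have ~q false, so O(~q) is not derivable.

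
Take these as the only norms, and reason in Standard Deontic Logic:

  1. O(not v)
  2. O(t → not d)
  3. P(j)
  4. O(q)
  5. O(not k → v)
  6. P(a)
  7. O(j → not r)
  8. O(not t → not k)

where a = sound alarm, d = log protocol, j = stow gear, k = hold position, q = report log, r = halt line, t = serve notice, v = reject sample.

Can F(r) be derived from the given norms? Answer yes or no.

No

Premise 7 is O(j → not r), but O(j) is not derivable from the premises (the permission P(j) asserts only not O(not j), not O(j)), so it does not yield O(not r).
No other premise forces O(not r). An ideal world satisfying every premise can still have r true, so F(r) is not derivable.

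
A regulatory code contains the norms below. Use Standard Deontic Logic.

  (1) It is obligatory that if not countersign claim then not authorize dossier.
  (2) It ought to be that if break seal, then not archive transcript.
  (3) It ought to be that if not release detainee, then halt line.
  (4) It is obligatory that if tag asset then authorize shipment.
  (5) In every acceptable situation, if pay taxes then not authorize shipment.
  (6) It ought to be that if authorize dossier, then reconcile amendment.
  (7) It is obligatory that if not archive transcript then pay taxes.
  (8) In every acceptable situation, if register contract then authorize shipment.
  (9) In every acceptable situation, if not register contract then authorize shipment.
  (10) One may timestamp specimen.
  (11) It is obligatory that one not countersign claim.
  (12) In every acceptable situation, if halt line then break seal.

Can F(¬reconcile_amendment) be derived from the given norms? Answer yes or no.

Premise 6 is O(authorize_dossier → reconcile_amendment), but O(authorize_dossier) is not derivable from the premises, so it does not yield O(reconcile_amendment).
No other premise forces O(reconcile_amendment). An ideal world satisfying every premise can still have ¬reconcile_amendment true, so F(¬reconcile_amendment) is not derivable.

No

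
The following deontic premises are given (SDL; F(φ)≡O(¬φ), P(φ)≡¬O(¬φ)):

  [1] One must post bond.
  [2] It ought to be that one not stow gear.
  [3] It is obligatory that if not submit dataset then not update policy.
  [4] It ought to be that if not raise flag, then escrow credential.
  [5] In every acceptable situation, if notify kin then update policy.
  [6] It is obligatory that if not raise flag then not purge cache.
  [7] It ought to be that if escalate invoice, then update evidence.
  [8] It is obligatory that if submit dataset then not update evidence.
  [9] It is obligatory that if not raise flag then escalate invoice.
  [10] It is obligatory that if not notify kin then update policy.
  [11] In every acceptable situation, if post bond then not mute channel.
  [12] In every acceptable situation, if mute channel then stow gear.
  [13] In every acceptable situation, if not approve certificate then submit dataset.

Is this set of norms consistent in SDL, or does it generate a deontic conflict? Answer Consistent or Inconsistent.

Premise 12 is O(mute_channel → stow_gear), but O(mute_channel) is not derivable from the premises, so it does not yield O(stow_gear).
So O(stow_gear) is not derivable, and the apparent clash with O(¬stow_gear) does not arise.
A world satisfying every obligation exists (e.g. approve_certificate=false, escalate_invoice=false, escrow_credential=false, mute_channel=false, notify_kin=false, post_bond=true, purge_cache=false, raise_flag=true, stow_gear=false, submit_dataset=true, update_evidence=false, update_policy=true); no atom is both obligatory and forbidden, so the set is consistent.

Consistent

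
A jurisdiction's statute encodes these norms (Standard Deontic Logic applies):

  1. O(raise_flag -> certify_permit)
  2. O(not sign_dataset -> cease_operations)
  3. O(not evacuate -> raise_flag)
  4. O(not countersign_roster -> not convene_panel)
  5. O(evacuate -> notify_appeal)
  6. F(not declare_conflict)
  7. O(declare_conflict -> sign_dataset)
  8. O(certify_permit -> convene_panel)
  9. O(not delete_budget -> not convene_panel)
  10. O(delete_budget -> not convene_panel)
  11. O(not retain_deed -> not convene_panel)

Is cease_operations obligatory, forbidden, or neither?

Premise 2 is O(not sign_dataset -> cease_operations), but O(not sign_dataset) is not derivable from the premises, so it does not yield O(cease_operations).
No premise or chain of K-axiom applications forces O(cease_operations), and none forces O(not cease_operations). So cease_operations is neither obligatory nor forbidden under these norms.

Neither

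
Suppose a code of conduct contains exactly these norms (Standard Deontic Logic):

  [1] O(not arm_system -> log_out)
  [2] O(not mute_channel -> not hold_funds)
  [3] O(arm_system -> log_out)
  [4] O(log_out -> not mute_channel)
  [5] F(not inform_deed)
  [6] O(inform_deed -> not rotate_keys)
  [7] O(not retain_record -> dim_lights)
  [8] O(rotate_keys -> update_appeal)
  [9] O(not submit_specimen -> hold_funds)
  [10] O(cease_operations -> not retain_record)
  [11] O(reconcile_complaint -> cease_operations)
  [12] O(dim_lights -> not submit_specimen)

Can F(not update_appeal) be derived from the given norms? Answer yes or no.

No

Premise 8 is O(rotate_keys -> update_appeal), but O(rotate_keys) is not derivable from the premises, so it does not yield O(update_appeal).
No other premise forces O(update_appeal). An ideal world satisfying every premise can still have not update_appeal true, so F(not update_appeal) is not derivable.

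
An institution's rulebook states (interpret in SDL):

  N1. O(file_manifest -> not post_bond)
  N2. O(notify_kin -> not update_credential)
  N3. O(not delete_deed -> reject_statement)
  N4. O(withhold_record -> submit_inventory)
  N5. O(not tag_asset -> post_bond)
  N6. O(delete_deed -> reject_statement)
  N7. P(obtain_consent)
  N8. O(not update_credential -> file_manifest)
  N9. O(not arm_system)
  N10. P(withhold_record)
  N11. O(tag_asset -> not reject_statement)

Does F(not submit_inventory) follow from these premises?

No

Premise 4 is O(withhold_record -> submit_inventory), but O(withhold_record) is not derivable from the premises (the permission P(withhold_record) asserts only not O(not withhold_record), not O(withhold_record)), so it does not yield O(submit_inventory).
No other premise forces O(submit_inventory). An ideal world satisfying every premise can still have not submit_inventory true, so F(not submit_inventory) is not derivable.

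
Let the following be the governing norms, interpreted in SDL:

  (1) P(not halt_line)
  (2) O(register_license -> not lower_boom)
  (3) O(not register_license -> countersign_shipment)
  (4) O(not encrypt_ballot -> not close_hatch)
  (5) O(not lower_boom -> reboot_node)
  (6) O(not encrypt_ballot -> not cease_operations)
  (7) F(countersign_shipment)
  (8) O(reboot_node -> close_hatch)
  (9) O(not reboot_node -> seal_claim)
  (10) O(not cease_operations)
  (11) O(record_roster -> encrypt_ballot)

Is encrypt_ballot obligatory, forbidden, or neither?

Premise 7 is F(countersign_shipment), i.e. O(not countersign_shipment).
Premise 3 is O(not register_license -> countersign_shipment); contrapositively O(not countersign_shipment -> register_license). Since O(not countersign_shipment) holds, K gives O(register_license).
Applying K to premise 2 (O(register_license -> not lower_boom)) and O(register_license) yields O(not lower_boom).
Applying K to premise 5 (O(not lower_boom -> reboot_node)) and O(not lower_boom) yields O(reboot_node).
Premise 8 is O(reboot_node -> close_hatch); since O(reboot_node), deontic closure gives O(close_hatch).
The contrapositive of premise 4 (O(not encrypt_ballot -> not close_hatch)) is O(close_hatch -> encrypt_ballot), and O(close_hatch) is already established, so O(encrypt_ballot).
Premises 1, 6, 9, 10, 11 do not contribute to this derivation.
Hence encrypt_ballot is obligatory.

Obligatory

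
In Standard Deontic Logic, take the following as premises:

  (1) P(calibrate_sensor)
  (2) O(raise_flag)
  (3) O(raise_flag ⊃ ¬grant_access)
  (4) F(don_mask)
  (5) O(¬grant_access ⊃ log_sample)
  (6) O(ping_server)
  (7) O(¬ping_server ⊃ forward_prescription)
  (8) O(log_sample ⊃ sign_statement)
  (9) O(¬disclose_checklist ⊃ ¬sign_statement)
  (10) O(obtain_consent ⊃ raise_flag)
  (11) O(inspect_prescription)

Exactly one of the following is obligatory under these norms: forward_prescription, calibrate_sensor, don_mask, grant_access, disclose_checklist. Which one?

Premise 2 states O(raise_flag) outright.
Premise 3 is O(raise_flag ⊃ ¬grant_access); since O(raise_flag), deontic closure gives O(¬grant_access).
Premise 5 is O(¬grant_access ⊃ log_sample); since O(¬grant_access), deontic closure gives O(log_sample).
Applying K to premise 8 (O(log_sample ⊃ sign_statement)) and O(log_sample) yields O(sign_statement).
Premise 9 is O(¬disclose_checklist ⊃ ¬sign_statement); contrapositively O(sign_statement ⊃ disclose_checklist). Since O(sign_statement) holds, K gives O(disclose_checklist).
So O(disclose_checklist) holds — disclose_checklist is obligatory. None of the other listed options is made obligatory by any chain of premises.

disclose_checklist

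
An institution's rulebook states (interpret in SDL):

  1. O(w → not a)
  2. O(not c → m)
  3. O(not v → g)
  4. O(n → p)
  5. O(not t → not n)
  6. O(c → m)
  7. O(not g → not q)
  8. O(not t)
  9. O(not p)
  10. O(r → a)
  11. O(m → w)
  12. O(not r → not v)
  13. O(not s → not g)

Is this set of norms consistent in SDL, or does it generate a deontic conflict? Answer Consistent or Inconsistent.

Premise 4 is O(n → p), but O(n) is not derivable from the premises, so it does not yield O(p).
So O(p) is not derivable, and the apparent clash with O(not p) does not arise.
A world satisfying every obligation exists (e.g. a=false, c=false, g=true, m=true, n=false, p=false, q=false, r=false, s=true, t=false, v=false, w=true); no atom is both obligatory and forbidden, so the set is consistent.

Consistent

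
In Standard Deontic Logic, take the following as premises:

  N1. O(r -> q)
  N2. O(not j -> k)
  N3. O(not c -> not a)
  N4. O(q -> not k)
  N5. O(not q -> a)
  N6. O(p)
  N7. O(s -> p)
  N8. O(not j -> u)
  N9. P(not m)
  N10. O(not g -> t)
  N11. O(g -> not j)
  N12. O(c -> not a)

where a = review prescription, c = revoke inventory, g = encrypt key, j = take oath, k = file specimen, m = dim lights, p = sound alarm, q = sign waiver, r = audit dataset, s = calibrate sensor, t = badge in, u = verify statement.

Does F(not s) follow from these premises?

No

Premise 7 is O(s -> p); even if O(p) held, inferring O(s) would be affirming the consequent — invalid.
No other premise forces O(s). An ideal world satisfying every premise can still have not s true, so F(not s) is not derivable.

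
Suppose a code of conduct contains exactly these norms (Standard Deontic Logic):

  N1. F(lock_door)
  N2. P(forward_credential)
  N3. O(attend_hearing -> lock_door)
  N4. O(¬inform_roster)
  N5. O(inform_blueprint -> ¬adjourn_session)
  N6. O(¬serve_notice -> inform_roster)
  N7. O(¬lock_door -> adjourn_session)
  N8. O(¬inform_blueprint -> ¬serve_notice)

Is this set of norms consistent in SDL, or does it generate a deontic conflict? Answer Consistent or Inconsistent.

Inconsistent

Premise 4 gives O(¬inform_roster).
The contrapositive of premise 6 (O(¬serve_notice -> inform_roster)) is O(¬inform_roster -> serve_notice), and O(¬inform_roster) is already established, so O(serve_notice).
The contrapositive of premise 8 (O(¬inform_blueprint -> ¬serve_notice)) is O(serve_notice -> inform_blueprint), and O(serve_notice) is already established, so O(inform_blueprint).
Premise 5 is O(inform_blueprint -> ¬adjourn_session); since O(inform_blueprint), deontic closure gives O(¬adjourn_session).
Premise 7, O(¬lock_door -> adjourn_session), contraposes to O(¬adjourn_session -> lock_door); with O(¬adjourn_session) we get O(lock_door).
However, F(lock_door) at premise 1 amounts to O(¬lock_door).
We now have both O(lock_door) and O(¬lock_door) — lock_door is simultaneously obligatory and forbidden, violating the D-axiom.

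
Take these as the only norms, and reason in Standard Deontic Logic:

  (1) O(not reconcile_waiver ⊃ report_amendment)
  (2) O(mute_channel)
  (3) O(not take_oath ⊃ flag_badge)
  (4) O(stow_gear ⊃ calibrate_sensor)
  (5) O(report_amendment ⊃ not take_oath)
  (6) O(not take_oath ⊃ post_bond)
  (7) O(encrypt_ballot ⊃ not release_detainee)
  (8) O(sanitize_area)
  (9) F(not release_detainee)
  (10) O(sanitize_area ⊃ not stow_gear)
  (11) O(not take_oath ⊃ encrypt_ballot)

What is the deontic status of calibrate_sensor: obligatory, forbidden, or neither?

Premise 4 is O(stow_gear ⊃ calibrate_sensor), but O(stow_gear) is not derivable from the premises, so it does not yield O(calibrate_sensor).
No premise or chain of K-axiom applications forces O(calibrate_sensor), and none forces O(not calibrate_sensor). So calibrate_sensor is neither obligatory nor forbidden under these norms.

Neither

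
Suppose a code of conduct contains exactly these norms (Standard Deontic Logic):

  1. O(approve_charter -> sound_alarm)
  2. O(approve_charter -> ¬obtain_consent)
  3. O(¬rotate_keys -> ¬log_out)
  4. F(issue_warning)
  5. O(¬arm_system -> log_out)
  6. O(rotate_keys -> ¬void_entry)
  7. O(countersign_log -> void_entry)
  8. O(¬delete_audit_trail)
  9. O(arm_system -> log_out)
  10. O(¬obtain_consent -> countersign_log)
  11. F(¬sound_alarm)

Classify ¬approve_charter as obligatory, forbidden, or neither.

Obligatory

Premises 9 and 5 are O(arm_system -> log_out) and O(¬arm_system -> log_out); every ideal world satisfies arm_system or ¬arm_system, so in either case log_out holds — hence O(log_out).
The contrapositive of premise 3 (O(¬rotate_keys -> ¬log_out)) is O(log_out -> rotate_keys), and O(log_out) is already established, so O(rotate_keys).
From O(rotate_keys) and premise 6, O(rotate_keys -> ¬void_entry), we obtain O(¬void_entry).
Premise 7 is O(countersign_log -> void_entry); contrapositively O(¬void_entry -> ¬countersign_log). Since O(¬void_entry) holds, K gives O(¬countersign_log).
Premise 10, O(¬obtain_consent -> countersign_log), contraposes to O(¬countersign_log -> obtain_consent); with O(¬countersign_log) we get O(obtain_consent).
Premise 2 is O(approve_charter -> ¬obtain_consent); contrapositively O(obtain_consent -> ¬approve_charter). Since O(obtain_consent) holds, K gives O(¬approve_charter).
Premises 1, 4, 8, 11 do not contribute to this derivation.
Hence ¬approve_charter is obligatory.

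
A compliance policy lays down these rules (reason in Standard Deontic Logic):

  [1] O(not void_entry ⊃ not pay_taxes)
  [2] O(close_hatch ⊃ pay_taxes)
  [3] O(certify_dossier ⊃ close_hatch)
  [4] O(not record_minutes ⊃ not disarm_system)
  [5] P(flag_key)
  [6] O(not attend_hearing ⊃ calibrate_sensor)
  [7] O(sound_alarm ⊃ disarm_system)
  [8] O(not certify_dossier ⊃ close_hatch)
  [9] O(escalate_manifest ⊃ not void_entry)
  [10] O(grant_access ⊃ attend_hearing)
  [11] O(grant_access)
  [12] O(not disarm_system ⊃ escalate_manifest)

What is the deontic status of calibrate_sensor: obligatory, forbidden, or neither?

Neither

Premise 6 is O(not attend_hearing ⊃ calibrate_sensor), but O(not attend_hearing) is not derivable from the premises, so it does not yield O(calibrate_sensor).
No premise or chain of K-axiom applications forces O(calibrate_sensor), and none forces O(not calibrate_sensor). So calibrate_sensor is neither obligatory nor forbidden under these norms.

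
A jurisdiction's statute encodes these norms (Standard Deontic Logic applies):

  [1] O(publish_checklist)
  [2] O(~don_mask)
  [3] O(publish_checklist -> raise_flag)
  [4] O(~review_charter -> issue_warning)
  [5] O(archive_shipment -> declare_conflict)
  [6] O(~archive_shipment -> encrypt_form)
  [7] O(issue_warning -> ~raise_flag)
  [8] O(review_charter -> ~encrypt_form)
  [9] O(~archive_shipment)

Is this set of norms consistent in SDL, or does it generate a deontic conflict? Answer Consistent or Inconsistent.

Premise 9 states O(~archive_shipment) outright.
Applying K to premise 6 (O(~archive_shipment -> encrypt_form)) and O(~archive_shipment) yields O(encrypt_form).
Premise 8, O(review_charter -> ~encrypt_form), contraposes to O(encrypt_form -> ~review_charter); with O(encrypt_form) we get O(~review_charter).
Applying K to premise 4 (O(~review_charter -> issue_warning)) and O(~review_charter) yields O(issue_warning).
Premise 7 is O(issue_warning -> ~raise_flag); since O(issue_warning), deontic closure gives O(~raise_flag).
The contrapositive of premise 3 (O(publish_checklist -> raise_flag)) is O(~raise_flag -> ~publish_checklist), and O(~raise_flag) is already established, so O(~publish_checklist).
Yet premise 1 states O(publish_checklist).
We now have both O(~publish_checklist) and O(publish_checklist) — publish_checklist is simultaneously obligatory and forbidden, violating the D-axiom.

Inconsistent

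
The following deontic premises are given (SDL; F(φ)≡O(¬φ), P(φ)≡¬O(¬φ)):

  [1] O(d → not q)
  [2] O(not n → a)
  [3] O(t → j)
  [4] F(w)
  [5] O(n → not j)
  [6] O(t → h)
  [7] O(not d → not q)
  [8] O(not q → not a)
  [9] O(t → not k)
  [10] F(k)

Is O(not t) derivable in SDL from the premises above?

Premises 7 and 1 are O(not d → not q) and O(d → not q); every ideal world satisfies not d or d, so in either case not q holds — hence O(not q).
From O(not q) and premise 8, O(not q → not a), we obtain O(not a).
The contrapositive of premise 2 (O(not n → a)) is O(not a → n), and O(not a) is already established, so O(n).
Premise 5 is O(n → not j); since O(n), deontic closure gives O(not j).
Premise 3, O(t → j), contraposes to O(not j → not t); with O(not j) we get O(not t).
Premises 4, 6, 9, 10 do not contribute to this derivation.
So O(not t) follows.

Yes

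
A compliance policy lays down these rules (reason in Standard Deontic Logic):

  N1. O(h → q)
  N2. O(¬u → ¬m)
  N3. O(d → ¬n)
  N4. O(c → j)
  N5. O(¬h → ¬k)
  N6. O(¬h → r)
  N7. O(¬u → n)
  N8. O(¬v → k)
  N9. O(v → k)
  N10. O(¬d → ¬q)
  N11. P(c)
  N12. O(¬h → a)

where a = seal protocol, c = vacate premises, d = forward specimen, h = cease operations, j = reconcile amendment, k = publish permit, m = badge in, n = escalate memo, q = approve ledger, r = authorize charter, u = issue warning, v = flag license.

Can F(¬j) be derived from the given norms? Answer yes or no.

No

Premise 4 is O(c → j), but O(c) is not derivable from the premises (the permission P(c) asserts only ¬O(¬c), not O(c)), so it does not yield O(j).
No other premise forces O(j). An ideal world satisfying every premise can still have ¬j true, so F(¬j) is not derivable.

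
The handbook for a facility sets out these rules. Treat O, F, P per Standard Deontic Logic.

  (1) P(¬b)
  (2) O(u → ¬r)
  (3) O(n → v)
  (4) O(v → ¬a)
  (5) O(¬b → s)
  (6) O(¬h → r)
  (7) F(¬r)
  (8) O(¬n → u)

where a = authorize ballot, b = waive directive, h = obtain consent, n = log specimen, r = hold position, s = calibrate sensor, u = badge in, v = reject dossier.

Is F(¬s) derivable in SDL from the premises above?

No

Premise 5 is O(¬b → s), but O(¬b) is not derivable from the premises (the permission P(¬b) asserts only ¬O(b), not O(¬b)), so it does not yield O(s).
No other premise forces O(s). An ideal world satisfying every premise can still have ¬s true, so F(¬s) is not derivable.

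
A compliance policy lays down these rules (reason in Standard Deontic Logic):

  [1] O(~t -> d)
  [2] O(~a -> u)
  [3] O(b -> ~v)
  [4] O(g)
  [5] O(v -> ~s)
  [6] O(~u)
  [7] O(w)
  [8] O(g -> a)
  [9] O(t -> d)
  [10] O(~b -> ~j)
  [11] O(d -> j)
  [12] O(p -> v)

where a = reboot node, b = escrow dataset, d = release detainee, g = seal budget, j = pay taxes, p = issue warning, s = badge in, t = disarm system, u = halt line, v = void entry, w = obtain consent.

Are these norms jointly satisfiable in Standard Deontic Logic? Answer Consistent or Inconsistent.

Premise 2 is O(~a -> u), but O(~a) is not derivable from the premises, so it does not yield O(u).
So O(u) is not derivable, and the apparent clash with O(~u) does not arise.
A world satisfying every obligation exists (e.g. a=true, b=true, d=true, g=true, j=true, p=false, s=false, t=false, u=false, v=false, w=true); no atom is both obligatory and forbidden, so the set is consistent.

Consistent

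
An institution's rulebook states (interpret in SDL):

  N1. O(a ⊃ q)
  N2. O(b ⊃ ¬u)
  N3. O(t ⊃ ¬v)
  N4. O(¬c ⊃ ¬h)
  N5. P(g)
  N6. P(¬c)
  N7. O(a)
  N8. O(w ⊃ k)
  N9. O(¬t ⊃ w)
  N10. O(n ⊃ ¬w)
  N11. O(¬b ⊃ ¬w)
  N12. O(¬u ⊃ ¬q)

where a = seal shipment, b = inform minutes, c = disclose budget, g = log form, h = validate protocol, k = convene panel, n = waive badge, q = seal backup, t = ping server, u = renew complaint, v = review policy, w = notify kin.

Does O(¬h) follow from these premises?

No

Premise 4 is O(¬c ⊃ ¬h), but O(¬c) is not derivable from the premises (the permission P(¬c) asserts only ¬O(c), not O(¬c)), so it does not yield O(¬h).
No other premise forces O(¬h). An ideal world satisfying every premise can still have ¬h false, so O(¬h) is not derivable.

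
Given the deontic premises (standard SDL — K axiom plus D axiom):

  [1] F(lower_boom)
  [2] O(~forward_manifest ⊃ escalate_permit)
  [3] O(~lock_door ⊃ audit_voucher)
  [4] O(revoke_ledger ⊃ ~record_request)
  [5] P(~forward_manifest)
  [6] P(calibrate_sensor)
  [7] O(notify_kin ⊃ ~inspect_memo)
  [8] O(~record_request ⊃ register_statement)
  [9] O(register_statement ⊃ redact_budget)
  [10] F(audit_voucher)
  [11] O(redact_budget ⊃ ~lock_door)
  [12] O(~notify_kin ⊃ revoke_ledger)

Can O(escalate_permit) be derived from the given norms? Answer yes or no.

No

Premise 2 is O(~forward_manifest ⊃ escalate_permit), but O(~forward_manifest) is not derivable from the premises (the permission P(~forward_manifest) asserts only ~O(forward_manifest), not O(~forward_manifest)), so it does not yield O(escalate_permit).
No other premise forces O(escalate_permit). An ideal world satisfying every premise can still have escalate_permit false, so O(escalate_permit) is not derivable.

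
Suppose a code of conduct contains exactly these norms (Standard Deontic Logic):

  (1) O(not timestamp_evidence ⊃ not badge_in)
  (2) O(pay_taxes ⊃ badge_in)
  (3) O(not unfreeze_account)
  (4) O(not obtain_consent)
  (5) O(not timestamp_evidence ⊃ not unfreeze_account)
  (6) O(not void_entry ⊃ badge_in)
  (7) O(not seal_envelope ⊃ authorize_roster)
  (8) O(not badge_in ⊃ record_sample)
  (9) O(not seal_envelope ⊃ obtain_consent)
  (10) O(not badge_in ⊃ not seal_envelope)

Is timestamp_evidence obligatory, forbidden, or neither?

Obligatory

Premise 4 gives O(not obtain_consent).
The contrapositive of premise 9 (O(not seal_envelope ⊃ obtain_consent)) is O(not obtain_consent ⊃ seal_envelope), and O(not obtain_consent) is already established, so O(seal_envelope).
Premise 10, O(not badge_in ⊃ not seal_envelope), contraposes to O(seal_envelope ⊃ badge_in); with O(seal_envelope) we get O(badge_in).
Premise 1, O(not timestamp_evidence ⊃ not badge_in), contraposes to O(badge_in ⊃ timestamp_evidence); with O(badge_in) we get O(timestamp_evidence).
Premises 2, 3, 5, 6, 7, 8 do not contribute to this derivation.
Hence timestamp_evidence is obligatory.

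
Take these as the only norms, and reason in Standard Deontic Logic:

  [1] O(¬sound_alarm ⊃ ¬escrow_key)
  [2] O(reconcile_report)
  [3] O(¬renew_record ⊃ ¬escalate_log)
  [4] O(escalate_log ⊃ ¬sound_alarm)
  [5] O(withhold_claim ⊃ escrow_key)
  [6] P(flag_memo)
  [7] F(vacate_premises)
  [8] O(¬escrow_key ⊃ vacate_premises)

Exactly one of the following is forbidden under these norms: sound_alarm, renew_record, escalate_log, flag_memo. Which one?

escalate_log

F(vacate_premises) at premise 7 means O(¬vacate_premises).
Premise 8, O(¬escrow_key ⊃ vacate_premises), contraposes to O(¬vacate_premises ⊃ escrow_key); with O(¬vacate_premises) we get O(escrow_key).
Premise 1, O(¬sound_alarm ⊃ ¬escrow_key), contraposes to O(escrow_key ⊃ sound_alarm); with O(escrow_key) we get O(sound_alarm).
Premise 4, O(escalate_log ⊃ ¬sound_alarm), contraposes to O(sound_alarm ⊃ ¬escalate_log); with O(sound_alarm) we get O(¬escalate_log).
So O(¬escalate_log) holds, i.e. escalate_log is forbidden. None of the other listed options is forbidden under the premises.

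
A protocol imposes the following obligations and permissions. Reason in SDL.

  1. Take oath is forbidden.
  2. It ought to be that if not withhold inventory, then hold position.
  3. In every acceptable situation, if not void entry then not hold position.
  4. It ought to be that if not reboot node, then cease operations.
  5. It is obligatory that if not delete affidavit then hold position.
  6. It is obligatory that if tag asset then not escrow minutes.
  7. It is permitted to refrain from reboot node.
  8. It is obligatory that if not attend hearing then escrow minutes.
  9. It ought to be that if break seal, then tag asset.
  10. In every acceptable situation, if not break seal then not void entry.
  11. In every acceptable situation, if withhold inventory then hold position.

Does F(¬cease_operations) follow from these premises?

Premise 4 is O(¬reboot_node → cease_operations), but O(¬reboot_node) is not derivable from the premises (the permission P(¬reboot_node) asserts only ¬O(reboot_node), not O(¬reboot_node)), so it does not yield O(cease_operations).
No other premise forces O(cease_operations). An ideal world satisfying every premise can still have ¬cease_operations true, so F(¬cease_operations) is not derivable.

No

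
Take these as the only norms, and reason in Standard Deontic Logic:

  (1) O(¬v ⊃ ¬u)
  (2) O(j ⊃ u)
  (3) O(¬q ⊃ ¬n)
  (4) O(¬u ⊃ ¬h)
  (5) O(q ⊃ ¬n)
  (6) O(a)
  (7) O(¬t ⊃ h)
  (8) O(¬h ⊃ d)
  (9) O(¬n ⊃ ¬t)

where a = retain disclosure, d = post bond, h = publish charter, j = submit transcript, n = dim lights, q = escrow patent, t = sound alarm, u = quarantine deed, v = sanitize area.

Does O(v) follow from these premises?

Yes

By case analysis on ¬q: premise 3 gives O(¬q ⊃ ¬n) and premise 5 gives O(q ⊃ ¬n), so O(¬n) either way.
From O(¬n) and premise 9, O(¬n ⊃ ¬t), we obtain O(¬t).
Applying K to premise 7 (O(¬t ⊃ h)) and O(¬t) yields O(h).
Premise 4, O(¬u ⊃ ¬h), contraposes to O(h ⊃ u); with O(h) we get O(u).
The contrapositive of premise 1 (O(¬v ⊃ ¬u)) is O(u ⊃ v), and O(u) is already established, so O(v).
Premises 2, 6, 8 do not contribute to this derivation.
So O(v) follows.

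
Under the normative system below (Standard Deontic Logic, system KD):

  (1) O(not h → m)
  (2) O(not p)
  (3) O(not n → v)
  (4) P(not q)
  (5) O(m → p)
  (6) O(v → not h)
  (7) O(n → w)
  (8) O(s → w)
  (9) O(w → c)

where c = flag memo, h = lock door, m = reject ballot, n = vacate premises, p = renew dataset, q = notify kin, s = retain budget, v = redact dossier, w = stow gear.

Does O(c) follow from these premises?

From premise 2 we have O(not p).
The contrapositive of premise 5 (O(m → p)) is O(not p → not m), and O(not p) is already established, so O(not m).
Premise 1 is O(not h → m); contrapositively O(not m → h). Since O(not m) holds, K gives O(h).
Premise 6, O(v → not h), contraposes to O(h → not v); with O(h) we get O(not v).
Premise 3, O(not n → v), contraposes to O(not v → n); with O(not v) we get O(n).
From O(n) and premise 7, O(n → w), we obtain O(w).
With premise 9, O(w → c), the K-axiom yields O(c).
Premises 4, 8 do not contribute to this derivation.
So O(c) follows.

Yes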